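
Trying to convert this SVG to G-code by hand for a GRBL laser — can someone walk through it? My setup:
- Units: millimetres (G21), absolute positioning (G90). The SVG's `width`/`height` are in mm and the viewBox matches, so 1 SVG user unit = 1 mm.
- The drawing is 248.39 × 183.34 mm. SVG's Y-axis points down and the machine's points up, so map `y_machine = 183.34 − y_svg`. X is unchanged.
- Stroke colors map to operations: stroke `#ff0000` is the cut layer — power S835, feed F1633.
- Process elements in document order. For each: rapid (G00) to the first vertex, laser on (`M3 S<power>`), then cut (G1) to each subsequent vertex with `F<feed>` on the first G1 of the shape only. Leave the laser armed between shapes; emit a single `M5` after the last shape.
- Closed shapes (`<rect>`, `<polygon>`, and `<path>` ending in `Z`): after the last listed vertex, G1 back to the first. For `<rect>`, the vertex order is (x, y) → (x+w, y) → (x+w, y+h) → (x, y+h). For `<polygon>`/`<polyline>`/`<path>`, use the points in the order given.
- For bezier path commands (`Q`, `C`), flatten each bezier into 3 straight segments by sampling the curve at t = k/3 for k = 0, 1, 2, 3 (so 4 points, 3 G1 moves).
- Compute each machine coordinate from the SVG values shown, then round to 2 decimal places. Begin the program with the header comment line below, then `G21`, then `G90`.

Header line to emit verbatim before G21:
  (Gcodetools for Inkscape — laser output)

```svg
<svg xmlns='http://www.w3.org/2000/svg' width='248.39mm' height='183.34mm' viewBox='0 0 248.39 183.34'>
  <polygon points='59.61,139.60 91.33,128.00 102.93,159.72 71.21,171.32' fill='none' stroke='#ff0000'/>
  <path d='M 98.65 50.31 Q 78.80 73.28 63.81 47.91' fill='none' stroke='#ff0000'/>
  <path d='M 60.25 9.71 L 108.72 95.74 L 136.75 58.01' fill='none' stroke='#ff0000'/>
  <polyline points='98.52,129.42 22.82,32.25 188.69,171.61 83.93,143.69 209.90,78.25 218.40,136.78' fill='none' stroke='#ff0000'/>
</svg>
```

(Gcodetools for Inkscape — laser output)
G21
G90
G00 X59.61 Y43.74
M3 S835
G1 X91.33 Y55.34 F1633
G1 X102.93 Y23.62
G1 X71.21 Y12.02
G1 X59.61 Y43.74
G00 X98.65 Y133.03
M3 S835
G1 X85.96 Y123.09 F1633
G1 X74.34 Y123.89
G1 X63.81 Y135.43
G00 X60.25 Y173.63
M3 S835
G1 X108.72 Y87.60 F1633
G1 X136.75 Y125.33
G00 X98.52 Y53.92
M3 S835
G1 X22.82 Y151.09 F1633
G1 X188.69 Y11.73
G1 X83.93 Y39.65
G1 X209.90 Y105.09
G1 X218.40 Y46.56
M5

1 u = 1 mm; y_m = 183.34 − y.

[1] `<polygon>` regular polygon, #ff0000→cut S835 F1633: (59.61,43.74) → (91.33,55.34) → (102.93,23.62) → (71.21,12.02) → (59.61,43.74) (closed)

[2] `<path>` quadratic bezier, #ff0000→cut S835 F1633: (98.65,133.03) → (85.96,123.09) → (74.34,123.89) → (63.81,135.43)

[3] `<path>` open polyline, #ff0000→cut S835 F1633: (60.25,173.63) → (108.72,87.60) → (136.75,125.33)

[4] `<polyline>` open polyline, #ff0000→cut S835 F1633: (98.52,53.92) → (22.82,151.09) → (188.69,11.73) → (83.93,39.65) → (209.90,105.09) → (218.40,46.56)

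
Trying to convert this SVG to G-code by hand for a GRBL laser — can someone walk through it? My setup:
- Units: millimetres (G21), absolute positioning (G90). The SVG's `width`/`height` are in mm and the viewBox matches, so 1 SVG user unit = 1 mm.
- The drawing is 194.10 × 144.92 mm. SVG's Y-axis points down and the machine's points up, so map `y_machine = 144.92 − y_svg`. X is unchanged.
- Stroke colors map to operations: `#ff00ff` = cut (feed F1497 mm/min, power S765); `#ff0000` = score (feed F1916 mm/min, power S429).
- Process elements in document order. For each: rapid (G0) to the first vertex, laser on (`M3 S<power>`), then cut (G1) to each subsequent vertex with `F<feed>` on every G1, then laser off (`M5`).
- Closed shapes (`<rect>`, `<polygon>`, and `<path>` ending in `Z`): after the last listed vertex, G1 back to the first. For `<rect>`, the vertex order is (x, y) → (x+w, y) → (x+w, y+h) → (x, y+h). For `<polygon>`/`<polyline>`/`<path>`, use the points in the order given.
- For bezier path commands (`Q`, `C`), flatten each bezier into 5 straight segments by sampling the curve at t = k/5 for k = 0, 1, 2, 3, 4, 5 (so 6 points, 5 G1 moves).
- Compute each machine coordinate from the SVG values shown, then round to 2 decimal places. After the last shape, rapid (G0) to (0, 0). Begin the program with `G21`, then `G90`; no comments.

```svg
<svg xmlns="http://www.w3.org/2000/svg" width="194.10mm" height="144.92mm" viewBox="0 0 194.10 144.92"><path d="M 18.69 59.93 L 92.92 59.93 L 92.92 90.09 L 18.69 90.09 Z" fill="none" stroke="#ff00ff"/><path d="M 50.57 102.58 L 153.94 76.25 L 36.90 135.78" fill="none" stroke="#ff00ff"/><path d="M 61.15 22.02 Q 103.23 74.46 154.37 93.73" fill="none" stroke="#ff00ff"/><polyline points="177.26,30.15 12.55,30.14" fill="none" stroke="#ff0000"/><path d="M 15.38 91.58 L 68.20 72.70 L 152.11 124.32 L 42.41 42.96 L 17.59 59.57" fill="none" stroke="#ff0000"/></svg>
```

Since the viewBox matches the mm dimensions, user units are millimetres directly. The only transform is the Y-flip y_m = 144.92 − y_svg.

Shape 1 is a rectangle drawn with `<path>`. Its stroke #ff00ff means cut at S765, F1497. After flipping Y the toolpath is (18.69,84.99) → (92.92,84.99) → (92.92,54.83) → (18.69,54.83) → (18.69,84.99), returning to the start.

Shape 2 is a open polyline drawn with `<path>`. Its stroke #ff00ff means cut at S765, F1497. After flipping Y the toolpath is (50.57,42.34) → (153.94,68.67) → (36.90,9.14).

Shape 3 is a quadratic bezier drawn with `<path>`. Its stroke #ff00ff means cut at S765, F1497. After flipping Y the toolpath is (61.15,122.90) → (78.34,103.25) → (96.26,86.26) → (114.91,71.91) → (134.28,60.22) → (154.37,51.19).

Shape 4 is a line segment drawn with `<polyline>`. Its stroke #ff0000 means score at S429, F1916. After flipping Y the toolpath is (177.26,114.77) → (12.55,114.78).

Shape 5 is a open polyline drawn with `<path>`. Its stroke #ff0000 means score at S429, F1916. After flipping Y the toolpath is (15.38,53.34) → (68.20,72.22) → (152.11,20.60) → (42.41,101.96) → (17.59,85.35).

G21
G90
G0 X18.69 Y84.99
M3 S765
G1 X92.92 Y84.99 F1497
G1 X92.92 Y54.83 F1497
G1 X18.69 Y54.83 F1497
G1 X18.69 Y84.99 F1497
M5
G0 X50.57 Y42.34
M3 S765
G1 X153.94 Y68.67 F1497
G1 X36.90 Y9.14 F1497
M5
G0 X61.15 Y122.90
M3 S765
G1 X78.34 Y103.25 F1497
G1 X96.26 Y86.26 F1497
G1 X114.91 Y71.91 F1497
G1 X134.28 Y60.22 F1497
G1 X154.37 Y51.19 F1497
M5
G0 X177.26 Y114.77
M3 S429
G1 X12.55 Y114.78 F1916
M5
G0 X15.38 Y53.34
M3 S429
G1 X68.20 Y72.22 F1916
G1 X152.11 Y20.60 F1916
G1 X42.41 Y101.96 F1916
G1 X17.59 Y85.35 F1916
M5
G0 X0.00 Y0.00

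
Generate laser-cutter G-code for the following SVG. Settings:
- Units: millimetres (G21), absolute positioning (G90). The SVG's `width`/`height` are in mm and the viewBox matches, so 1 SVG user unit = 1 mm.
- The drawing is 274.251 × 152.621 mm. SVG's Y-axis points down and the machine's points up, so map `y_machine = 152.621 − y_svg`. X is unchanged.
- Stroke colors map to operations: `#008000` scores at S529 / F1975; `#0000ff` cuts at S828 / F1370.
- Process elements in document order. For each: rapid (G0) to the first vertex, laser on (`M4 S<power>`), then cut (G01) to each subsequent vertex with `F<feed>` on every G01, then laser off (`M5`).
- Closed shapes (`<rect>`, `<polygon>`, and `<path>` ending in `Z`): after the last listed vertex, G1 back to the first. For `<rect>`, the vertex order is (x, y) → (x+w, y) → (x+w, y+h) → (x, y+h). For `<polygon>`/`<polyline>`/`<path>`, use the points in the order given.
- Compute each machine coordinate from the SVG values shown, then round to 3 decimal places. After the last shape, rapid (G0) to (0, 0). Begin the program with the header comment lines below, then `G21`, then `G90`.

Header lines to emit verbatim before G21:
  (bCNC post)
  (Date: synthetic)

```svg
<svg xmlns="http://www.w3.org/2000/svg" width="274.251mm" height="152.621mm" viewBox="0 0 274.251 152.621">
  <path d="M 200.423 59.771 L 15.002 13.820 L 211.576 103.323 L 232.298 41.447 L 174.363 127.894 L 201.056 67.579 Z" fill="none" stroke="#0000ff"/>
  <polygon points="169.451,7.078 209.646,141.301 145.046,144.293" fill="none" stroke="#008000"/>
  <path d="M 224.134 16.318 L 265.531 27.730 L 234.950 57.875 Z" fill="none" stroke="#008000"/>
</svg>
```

(bCNC post)
(Date: synthetic)
G21
G90
G0 X200.423 Y92.850
M4 S828
G01 X15.002 Y138.801 F1370
G01 X211.576 Y49.298 F1370
G01 X232.298 Y111.174 F1370
G01 X174.363 Y24.727 F1370
G01 X201.056 Y85.042 F1370
G01 X200.423 Y92.850 F1370
M5
G0 X169.451 Y145.543
M4 S529
G01 X209.646 Y11.320 F1975
G01 X145.046 Y8.328 F1975
G01 X169.451 Y145.543 F1975
M5
G0 X224.134 Y136.303
M4 S529
G01 X265.531 Y124.891 F1975
G01 X234.950 Y94.746 F1975
G01 X224.134 Y136.303 F1975
M5
G0 X0.000 Y0.000

viewBox `0 0 274.251 152.621` with mm width/height → 1 unit = 1 mm. Flip: y_m = 152.621 − y_svg.

**Shape 1** — `<path>` closed polygon, stroke `#0000ff` → cut (S828, F1370). Machine vertices: (200.423,92.850) → (15.002,138.801) → (211.576,49.298) → (232.298,111.174) → (174.363,24.727) → (201.056,85.042) → (200.423,92.850). Closed: final G1 returns to the first vertex.

**Shape 2** — `<polygon>` closed polygon, stroke `#008000` → score (S529, F1975). Machine vertices: (169.451,145.543) → (209.646,11.320) → (145.046,8.328) → (169.451,145.543). Closed: final G1 returns to the first vertex.

**Shape 3** — `<path>` regular polygon, stroke `#008000` → score (S529, F1975). Machine vertices: (224.134,136.303) → (265.531,124.891) → (234.950,94.746) → (224.134,136.303). Closed: final G1 returns to the first vertex.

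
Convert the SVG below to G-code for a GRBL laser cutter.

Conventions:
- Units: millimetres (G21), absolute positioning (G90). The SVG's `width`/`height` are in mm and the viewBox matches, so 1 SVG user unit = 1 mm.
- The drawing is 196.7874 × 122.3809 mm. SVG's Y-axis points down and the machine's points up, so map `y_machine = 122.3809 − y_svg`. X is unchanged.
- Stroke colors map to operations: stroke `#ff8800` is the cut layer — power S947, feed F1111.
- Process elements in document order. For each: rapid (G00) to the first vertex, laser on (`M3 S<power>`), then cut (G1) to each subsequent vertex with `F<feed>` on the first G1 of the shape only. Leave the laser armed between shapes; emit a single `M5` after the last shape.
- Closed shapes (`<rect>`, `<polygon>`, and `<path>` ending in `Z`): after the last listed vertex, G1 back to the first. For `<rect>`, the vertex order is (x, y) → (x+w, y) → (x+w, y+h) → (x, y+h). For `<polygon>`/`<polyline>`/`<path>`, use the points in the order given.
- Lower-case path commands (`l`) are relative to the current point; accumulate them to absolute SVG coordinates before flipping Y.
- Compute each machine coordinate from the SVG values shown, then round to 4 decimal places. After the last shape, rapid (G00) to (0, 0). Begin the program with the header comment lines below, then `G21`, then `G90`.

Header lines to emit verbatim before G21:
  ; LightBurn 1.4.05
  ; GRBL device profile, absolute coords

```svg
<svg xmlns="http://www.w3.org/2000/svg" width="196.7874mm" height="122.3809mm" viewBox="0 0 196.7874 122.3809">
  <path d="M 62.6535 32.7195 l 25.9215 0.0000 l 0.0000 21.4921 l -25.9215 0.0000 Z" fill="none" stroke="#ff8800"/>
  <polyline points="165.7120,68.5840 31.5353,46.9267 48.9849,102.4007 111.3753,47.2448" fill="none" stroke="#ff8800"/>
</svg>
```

Since the viewBox matches the mm dimensions, user units are millimetres directly. The only transform is the Y-flip y_m = 122.3809 − y_svg.

Shape 1 is a rectangle drawn with `<path>`. Its stroke #ff8800 means cut at S947, F1111. After flipping Y the toolpath is (62.6535,89.6614) → (88.5750,89.6614) → (88.5750,68.1693) → (62.6535,68.1693) → (62.6535,89.6614), returning to the start.

Shape 2 is a open polyline drawn with `<polyline>`. Its stroke #ff8800 means cut at S947, F1111. After flipping Y the toolpath is (165.7120,53.7969) → (31.5353,75.4542) → (48.9849,19.9802) → (111.3753,75.1361).

; LightBurn 1.4.05
; GRBL device profile, absolute coords
G21
G90
G00 X62.6535 Y89.6614
M3 S947
G1 X88.5750 Y89.6614 F1111
G1 X88.5750 Y68.1693
G1 X62.6535 Y68.1693
G1 X62.6535 Y89.6614
G00 X165.7120 Y53.7969
M3 S947
G1 X31.5353 Y75.4542 F1111
G1 X48.9849 Y19.9802
G1 X111.3753 Y75.1361
M5
G00 X0.0000 Y0.0000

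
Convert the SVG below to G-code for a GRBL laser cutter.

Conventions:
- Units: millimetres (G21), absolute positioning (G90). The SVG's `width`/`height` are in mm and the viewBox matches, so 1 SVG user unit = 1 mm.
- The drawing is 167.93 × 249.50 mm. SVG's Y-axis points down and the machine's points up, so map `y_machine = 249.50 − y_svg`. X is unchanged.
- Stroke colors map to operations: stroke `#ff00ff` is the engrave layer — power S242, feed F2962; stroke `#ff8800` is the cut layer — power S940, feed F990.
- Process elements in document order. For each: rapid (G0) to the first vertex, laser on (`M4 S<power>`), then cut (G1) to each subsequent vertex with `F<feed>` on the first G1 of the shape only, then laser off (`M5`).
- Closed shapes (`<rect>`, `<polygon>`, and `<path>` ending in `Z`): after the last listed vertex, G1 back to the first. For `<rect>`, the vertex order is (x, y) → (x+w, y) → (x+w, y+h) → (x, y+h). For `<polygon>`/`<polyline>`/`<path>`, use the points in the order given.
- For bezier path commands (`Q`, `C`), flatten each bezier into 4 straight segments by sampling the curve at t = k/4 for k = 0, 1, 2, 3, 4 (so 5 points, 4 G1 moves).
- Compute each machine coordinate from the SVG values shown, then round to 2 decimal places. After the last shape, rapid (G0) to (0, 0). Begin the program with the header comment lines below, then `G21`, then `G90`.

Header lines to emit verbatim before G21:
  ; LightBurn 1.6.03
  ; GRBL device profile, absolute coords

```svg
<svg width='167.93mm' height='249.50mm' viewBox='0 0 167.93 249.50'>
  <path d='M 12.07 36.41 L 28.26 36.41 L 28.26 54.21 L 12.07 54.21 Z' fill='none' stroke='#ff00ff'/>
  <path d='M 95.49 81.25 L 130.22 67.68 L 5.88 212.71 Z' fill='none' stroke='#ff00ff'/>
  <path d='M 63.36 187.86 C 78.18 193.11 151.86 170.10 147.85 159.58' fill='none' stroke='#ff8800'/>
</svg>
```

viewBox `0 0 167.93 249.50` with mm width/height → 1 unit = 1 mm. Flip: y_m = 249.50 − y_svg.

**Shape 1** — `<path>` rectangle, stroke `#ff00ff` → engrave (S242, F2962). Machine vertices: (12.07,213.09) → (28.26,213.09) → (28.26,195.29) → (12.07,195.29) → (12.07,213.09). Closed: final G1 returns to the first vertex.

**Shape 2** — `<path>` closed polygon, stroke `#ff00ff` → engrave (S242, F2962). Machine vertices: (95.49,168.25) → (130.22,181.82) → (5.88,36.79) → (95.49,168.25). Closed: final G1 returns to the first vertex.

**Shape 3** — `<path>` cubic bezier, stroke `#ff8800` → cut (S940, F990). Control points (SVG): P0=(63.36,187.86), P1=(78.18,193.11), P2=(151.86,170.10), P3=(147.85,159.58); sampled at t=k/4. Machine vertices: (63.36,61.64) → (83.38,62.36) → (112.67,69.87) → (138.42,80.32) → (147.85,89.92). Open path.

; LightBurn 1.6.03
; GRBL device profile, absolute coords
G21
G90
G0 X12.07 Y213.09
M4 S242
G1 X28.26 Y213.09 F2962
G1 X28.26 Y195.29
G1 X12.07 Y195.29
G1 X12.07 Y213.09
M5
G0 X95.49 Y168.25
M4 S242
G1 X130.22 Y181.82 F2962
G1 X5.88 Y36.79
G1 X95.49 Y168.25
M5
G0 X63.36 Y61.64
M4 S940
G1 X83.38 Y62.36 F990
G1 X112.67 Y69.87
G1 X138.42 Y80.32
G1 X147.85 Y89.92
M5
G0 X0.00 Y0.00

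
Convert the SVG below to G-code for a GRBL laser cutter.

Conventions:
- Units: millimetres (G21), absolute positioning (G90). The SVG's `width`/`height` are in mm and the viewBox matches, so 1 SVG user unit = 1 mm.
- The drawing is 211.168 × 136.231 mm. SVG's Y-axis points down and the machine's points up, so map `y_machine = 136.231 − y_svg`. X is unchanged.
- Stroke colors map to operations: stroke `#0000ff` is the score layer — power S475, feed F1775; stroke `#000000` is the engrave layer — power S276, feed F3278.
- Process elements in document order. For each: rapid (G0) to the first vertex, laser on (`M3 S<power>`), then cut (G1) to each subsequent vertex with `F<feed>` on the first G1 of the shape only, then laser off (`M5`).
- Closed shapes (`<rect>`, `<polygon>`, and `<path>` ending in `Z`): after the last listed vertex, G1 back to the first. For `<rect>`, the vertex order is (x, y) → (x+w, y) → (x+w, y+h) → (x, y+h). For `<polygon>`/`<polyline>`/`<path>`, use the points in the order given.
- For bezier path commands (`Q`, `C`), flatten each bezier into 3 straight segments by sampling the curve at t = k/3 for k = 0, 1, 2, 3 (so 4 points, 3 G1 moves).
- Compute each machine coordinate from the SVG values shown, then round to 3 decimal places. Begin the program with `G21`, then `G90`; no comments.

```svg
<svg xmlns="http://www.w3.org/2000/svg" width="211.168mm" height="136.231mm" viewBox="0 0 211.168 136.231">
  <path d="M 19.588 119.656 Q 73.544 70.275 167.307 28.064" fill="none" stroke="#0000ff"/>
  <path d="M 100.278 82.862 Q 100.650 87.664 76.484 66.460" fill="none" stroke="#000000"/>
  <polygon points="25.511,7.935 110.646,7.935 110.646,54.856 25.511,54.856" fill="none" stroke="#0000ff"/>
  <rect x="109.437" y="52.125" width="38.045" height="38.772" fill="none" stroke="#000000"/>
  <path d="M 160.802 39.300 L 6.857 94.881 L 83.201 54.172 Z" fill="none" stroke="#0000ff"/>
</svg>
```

1 u = 1 mm; y_m = 136.231 − y.

[1] `<path>` quadratic bezier, #0000ff→score S475 F1775: (19.588,16.575) → (59.982,48.699) → (109.221,79.230) → (167.307,108.167)

[2] `<path>` quadratic bezier, #000000→engrave S276 F3278: (100.278,53.369) → (97.800,53.057) → (89.868,58.525) → (76.484,69.771)

[3] `<polygon>` rectangle, #0000ff→score S475 F1775: (25.511,128.296) → (110.646,128.296) → (110.646,81.375) → (25.511,81.375) → (25.511,128.296) (closed)

[4] `<rect>` rectangle, #000000→engrave S276 F3278: (109.437,84.106) → (147.482,84.106) → (147.482,45.334) → (109.437,45.334) → (109.437,84.106) (closed)

[5] `<path>` closed polygon, #0000ff→score S475 F1775: (160.802,96.931) → (6.857,41.350) → (83.201,82.059) → (160.802,96.931) (closed)

G21
G90
G0 X19.588 Y16.575
M3 S475
G1 X59.982 Y48.699 F1775
G1 X109.221 Y79.230
G1 X167.307 Y108.167
M5
G0 X100.278 Y53.369
M3 S276
G1 X97.800 Y53.057 F3278
G1 X89.868 Y58.525
G1 X76.484 Y69.771
M5
G0 X25.511 Y128.296
M3 S475
G1 X110.646 Y128.296 F1775
G1 X110.646 Y81.375
G1 X25.511 Y81.375
G1 X25.511 Y128.296
M5
G0 X109.437 Y84.106
M3 S276
G1 X147.482 Y84.106 F3278
G1 X147.482 Y45.334
G1 X109.437 Y45.334
G1 X109.437 Y84.106
M5
G0 X160.802 Y96.931
M3 S475
G1 X6.857 Y41.350 F1775
G1 X83.201 Y82.059
G1 X160.802 Y96.931
M5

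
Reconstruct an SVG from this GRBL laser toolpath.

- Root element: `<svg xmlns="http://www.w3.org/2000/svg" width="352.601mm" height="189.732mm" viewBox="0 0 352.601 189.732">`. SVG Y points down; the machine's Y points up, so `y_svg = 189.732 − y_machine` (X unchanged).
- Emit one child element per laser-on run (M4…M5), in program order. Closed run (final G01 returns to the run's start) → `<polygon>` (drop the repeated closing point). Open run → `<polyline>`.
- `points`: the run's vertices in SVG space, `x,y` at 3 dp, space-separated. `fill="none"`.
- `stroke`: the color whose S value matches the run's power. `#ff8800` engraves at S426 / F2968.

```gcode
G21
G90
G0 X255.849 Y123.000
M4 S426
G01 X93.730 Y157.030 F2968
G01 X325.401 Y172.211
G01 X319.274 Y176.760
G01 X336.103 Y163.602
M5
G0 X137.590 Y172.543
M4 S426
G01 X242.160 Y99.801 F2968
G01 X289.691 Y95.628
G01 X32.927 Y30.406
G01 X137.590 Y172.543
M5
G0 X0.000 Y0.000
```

<svg xmlns="http://www.w3.org/2000/svg" width="352.601mm" height="189.732mm" viewBox="0 0 352.601 189.732">
  <polyline points="255.849,66.732 93.730,32.702 325.401,17.521 319.274,12.972 336.103,26.130" fill="none" stroke="#ff8800"/>
  <polygon points="137.590,17.189 242.160,89.931 289.691,94.104 32.927,159.326" fill="none" stroke="#ff8800"/>
</svg>

Machine Y-up, SVG Y-down with viewBox height 189.732, so y_svg = 189.732 − y_machine; X carries over. Every run uses S426, so all elements get stroke `#ff8800` (engrave).

Run 1: The run is open, so emit a `<polyline>` with points (Y-flipped): 255.849,66.732 93.730,32.702 325.401,17.521 319.274,12.972 336.103,26.130.

Run 2: The run returns to its start, so emit a `<polygon>` with points (Y-flipped): 137.590,17.189 242.160,89.931 289.691,94.104 32.927,159.326.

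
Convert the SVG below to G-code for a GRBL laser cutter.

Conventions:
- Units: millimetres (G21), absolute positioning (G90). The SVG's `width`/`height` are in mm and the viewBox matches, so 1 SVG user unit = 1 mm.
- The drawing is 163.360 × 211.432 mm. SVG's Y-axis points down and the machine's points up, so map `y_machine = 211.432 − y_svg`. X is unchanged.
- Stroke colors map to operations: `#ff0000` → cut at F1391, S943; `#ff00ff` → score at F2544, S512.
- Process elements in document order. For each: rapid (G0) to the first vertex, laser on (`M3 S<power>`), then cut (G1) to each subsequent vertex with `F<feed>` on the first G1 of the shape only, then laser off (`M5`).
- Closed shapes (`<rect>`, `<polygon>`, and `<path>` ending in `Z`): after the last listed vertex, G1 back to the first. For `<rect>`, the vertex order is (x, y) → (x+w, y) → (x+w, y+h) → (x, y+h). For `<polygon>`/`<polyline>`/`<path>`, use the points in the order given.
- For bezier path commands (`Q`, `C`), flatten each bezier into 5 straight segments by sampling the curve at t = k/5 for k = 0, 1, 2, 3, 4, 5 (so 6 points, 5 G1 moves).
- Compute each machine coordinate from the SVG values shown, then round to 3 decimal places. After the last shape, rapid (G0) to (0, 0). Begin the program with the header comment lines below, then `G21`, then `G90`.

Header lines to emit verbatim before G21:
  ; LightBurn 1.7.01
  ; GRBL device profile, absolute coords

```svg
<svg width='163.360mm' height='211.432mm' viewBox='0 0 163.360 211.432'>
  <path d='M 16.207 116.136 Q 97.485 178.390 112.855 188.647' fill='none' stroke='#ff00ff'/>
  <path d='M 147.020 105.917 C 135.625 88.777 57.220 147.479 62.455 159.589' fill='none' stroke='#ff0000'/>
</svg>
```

viewBox `0 0 163.360 211.432` with mm width/height → 1 unit = 1 mm. Flip: y_m = 211.432 − y_svg.

**Shape 1** — `<path>` quadratic bezier, stroke `#ff00ff` → score (S512, F2544). Control points (SVG): P0=(16.207,116.136), P1=(97.485,178.390), P2=(112.855,188.647); sampled at t=k/5. Machine vertices: (16.207,95.296) → (46.082,72.474) → (70.684,53.812) → (90.014,39.310) → (104.071,28.968) → (112.855,22.785). Open path.

**Shape 2** — `<path>` cubic bezier, stroke `#ff0000` → cut (S943, F1391). Control points (SVG): P0=(147.020,105.917), P1=(135.625,88.777), P2=(57.220,147.479), P3=(62.455,159.589); sampled at t=k/5. Machine vertices: (147.020,105.515) → (133.347,107.677) → (110.823,97.515) → (86.679,80.903) → (68.146,63.721) → (62.455,51.843). Open path.

; LightBurn 1.7.01
; GRBL device profile, absolute coords
G21
G90
G0 X16.207 Y95.296
M3 S512
G1 X46.082 Y72.474 F2544
G1 X70.684 Y53.812
G1 X90.014 Y39.310
G1 X104.071 Y28.968
G1 X112.855 Y22.785
M5
G0 X147.020 Y105.515
M3 S943
G1 X133.347 Y107.677 F1391
G1 X110.823 Y97.515
G1 X86.679 Y80.903
G1 X68.146 Y63.721
G1 X62.455 Y51.843
M5
G0 X0.000 Y0.000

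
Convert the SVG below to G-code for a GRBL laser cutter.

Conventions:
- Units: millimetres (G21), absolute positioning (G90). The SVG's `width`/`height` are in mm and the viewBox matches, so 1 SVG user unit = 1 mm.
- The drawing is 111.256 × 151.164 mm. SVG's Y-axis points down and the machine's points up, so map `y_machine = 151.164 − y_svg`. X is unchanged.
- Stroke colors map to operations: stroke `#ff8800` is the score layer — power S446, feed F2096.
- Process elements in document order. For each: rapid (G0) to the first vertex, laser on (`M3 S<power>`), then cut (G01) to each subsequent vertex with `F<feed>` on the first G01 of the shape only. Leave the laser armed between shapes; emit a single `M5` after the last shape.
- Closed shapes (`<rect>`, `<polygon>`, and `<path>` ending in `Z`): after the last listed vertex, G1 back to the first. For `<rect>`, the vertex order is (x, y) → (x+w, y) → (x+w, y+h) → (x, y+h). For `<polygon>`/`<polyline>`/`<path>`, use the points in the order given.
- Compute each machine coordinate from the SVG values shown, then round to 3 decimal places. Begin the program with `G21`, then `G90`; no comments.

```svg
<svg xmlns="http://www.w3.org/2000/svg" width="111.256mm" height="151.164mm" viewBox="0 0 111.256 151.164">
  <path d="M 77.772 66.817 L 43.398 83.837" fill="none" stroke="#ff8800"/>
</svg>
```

Since the viewBox matches the mm dimensions, user units are millimetres directly. The only transform is the Y-flip y_m = 151.164 − y_svg.

Shape 1 is a line segment drawn with `<path>`. Its stroke #ff8800 means score at S446, F2096. After flipping Y the toolpath is (77.772,84.347) → (43.398,67.327).

G21
G90
G0 X77.772 Y84.347
M3 S446
G01 X43.398 Y67.327 F2096
M5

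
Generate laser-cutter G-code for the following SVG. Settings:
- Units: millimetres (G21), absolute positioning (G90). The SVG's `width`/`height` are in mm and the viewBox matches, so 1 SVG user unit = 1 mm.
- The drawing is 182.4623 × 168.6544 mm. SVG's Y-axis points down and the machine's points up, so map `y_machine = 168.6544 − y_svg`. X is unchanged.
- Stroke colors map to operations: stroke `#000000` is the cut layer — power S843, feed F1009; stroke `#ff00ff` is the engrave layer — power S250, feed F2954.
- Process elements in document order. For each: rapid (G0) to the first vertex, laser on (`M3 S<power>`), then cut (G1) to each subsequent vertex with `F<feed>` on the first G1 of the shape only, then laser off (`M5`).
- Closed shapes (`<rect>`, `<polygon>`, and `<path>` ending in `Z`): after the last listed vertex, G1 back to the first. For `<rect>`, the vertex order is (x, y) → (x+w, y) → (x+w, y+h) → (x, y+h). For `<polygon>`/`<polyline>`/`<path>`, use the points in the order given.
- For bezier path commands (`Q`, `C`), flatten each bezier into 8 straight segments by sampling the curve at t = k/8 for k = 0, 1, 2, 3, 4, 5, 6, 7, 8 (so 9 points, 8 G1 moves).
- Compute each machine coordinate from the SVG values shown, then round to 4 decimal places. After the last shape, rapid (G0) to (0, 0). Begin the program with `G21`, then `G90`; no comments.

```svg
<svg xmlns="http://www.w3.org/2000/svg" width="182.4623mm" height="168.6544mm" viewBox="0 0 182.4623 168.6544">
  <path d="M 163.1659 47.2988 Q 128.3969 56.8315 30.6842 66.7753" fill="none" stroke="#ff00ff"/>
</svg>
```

G21
G90
G0 X163.1659 Y121.3556
M3 S250
G1 X153.4902 Y118.9660 F2954
G1 X141.8474 Y116.5636
G1 X128.2377 Y114.1483
G1 X112.6610 Y111.7201
G1 X95.1173 Y109.2791
G1 X75.6066 Y106.8253
G1 X54.1289 Y104.3586
G1 X30.6842 Y101.8791
M5
G0 X0.0000 Y0.0000

Since the viewBox matches the mm dimensions, user units are millimetres directly. The only transform is the Y-flip y_m = 168.6544 − y_svg.

Shape 1 is a quadratic bezier drawn with `<path>`. Its stroke #ff00ff means engrave at S250, F2954. After flipping Y the toolpath is (163.1659,121.3556) → (153.4902,118.9660) → (141.8474,116.5636) → (128.2377,114.1483) → (112.6610,111.7201) → (95.1173,109.2791) → (75.6066,106.8253) → (54.1289,104.3586) → (30.6842,101.8791).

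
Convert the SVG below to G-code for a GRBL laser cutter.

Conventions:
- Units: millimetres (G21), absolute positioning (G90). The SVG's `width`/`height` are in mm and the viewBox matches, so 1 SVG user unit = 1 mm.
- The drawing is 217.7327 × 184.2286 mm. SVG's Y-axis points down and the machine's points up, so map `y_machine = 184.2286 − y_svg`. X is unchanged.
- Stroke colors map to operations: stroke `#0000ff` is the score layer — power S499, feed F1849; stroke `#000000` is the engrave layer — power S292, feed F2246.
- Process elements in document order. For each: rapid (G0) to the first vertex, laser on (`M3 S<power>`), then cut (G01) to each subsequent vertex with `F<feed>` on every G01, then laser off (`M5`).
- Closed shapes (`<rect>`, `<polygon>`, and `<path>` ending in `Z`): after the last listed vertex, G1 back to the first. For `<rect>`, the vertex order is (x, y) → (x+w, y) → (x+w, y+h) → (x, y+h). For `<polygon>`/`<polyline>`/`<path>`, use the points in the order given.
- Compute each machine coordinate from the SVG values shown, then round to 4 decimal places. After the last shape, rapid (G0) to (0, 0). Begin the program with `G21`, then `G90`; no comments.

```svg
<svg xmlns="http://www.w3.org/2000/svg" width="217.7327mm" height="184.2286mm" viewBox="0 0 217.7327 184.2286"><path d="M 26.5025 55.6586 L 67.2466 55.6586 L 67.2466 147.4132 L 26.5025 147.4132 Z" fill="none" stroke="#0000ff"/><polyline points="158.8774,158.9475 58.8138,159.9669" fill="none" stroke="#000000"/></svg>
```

G21
G90
G0 X26.5025 Y128.5700
M3 S499
G01 X67.2466 Y128.5700 F1849
G01 X67.2466 Y36.8154 F1849
G01 X26.5025 Y36.8154 F1849
G01 X26.5025 Y128.5700 F1849
M5
G0 X158.8774 Y25.2811
M3 S292
G01 X58.8138 Y24.2617 F2246
M5
G0 X0.0000 Y0.0000

Since the viewBox matches the mm dimensions, user units are millimetres directly. The only transform is the Y-flip y_m = 184.2286 − y_svg.

Shape 1 is a rectangle drawn with `<path>`. Its stroke #0000ff means score at S499, F1849. After flipping Y the toolpath is (26.5025,128.5700) → (67.2466,128.5700) → (67.2466,36.8154) → (26.5025,36.8154) → (26.5025,128.5700), returning to the start.

Shape 2 is a line segment drawn with `<polyline>`. Its stroke #000000 means engrave at S292, F2246. After flipping Y the toolpath is (158.8774,25.2811) → (58.8138,24.2617).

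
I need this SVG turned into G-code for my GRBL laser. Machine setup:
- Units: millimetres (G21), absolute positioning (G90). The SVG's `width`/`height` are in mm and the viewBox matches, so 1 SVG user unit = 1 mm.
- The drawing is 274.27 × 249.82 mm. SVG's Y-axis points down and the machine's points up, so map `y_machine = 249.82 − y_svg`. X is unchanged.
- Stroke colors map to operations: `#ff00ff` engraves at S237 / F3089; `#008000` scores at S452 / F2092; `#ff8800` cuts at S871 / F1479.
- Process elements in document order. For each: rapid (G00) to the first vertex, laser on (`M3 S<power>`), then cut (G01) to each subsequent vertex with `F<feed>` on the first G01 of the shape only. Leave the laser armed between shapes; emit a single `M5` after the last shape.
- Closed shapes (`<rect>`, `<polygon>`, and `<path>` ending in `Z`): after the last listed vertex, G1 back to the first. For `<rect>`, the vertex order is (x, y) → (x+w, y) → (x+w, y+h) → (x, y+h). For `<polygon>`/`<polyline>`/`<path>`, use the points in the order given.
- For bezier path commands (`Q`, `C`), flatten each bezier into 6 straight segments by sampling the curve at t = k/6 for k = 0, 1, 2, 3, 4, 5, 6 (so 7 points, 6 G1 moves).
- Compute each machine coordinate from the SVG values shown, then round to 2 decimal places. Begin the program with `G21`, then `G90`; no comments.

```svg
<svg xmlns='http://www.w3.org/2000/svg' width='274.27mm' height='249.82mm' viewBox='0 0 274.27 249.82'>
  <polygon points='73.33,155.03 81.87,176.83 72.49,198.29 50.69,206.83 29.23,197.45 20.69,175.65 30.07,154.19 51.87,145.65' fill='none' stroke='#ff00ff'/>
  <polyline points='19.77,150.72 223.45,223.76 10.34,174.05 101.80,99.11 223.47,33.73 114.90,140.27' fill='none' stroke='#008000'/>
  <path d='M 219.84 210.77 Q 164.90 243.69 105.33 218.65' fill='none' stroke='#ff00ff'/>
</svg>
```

G21
G90
G00 X73.33 Y94.79
M3 S237
G01 X81.87 Y72.99 F3089
G01 X72.49 Y51.53
G01 X50.69 Y42.99
G01 X29.23 Y52.37
G01 X20.69 Y74.17
G01 X30.07 Y95.63
G01 X51.87 Y104.17
G01 X73.33 Y94.79
G00 X19.77 Y99.10
M3 S452
G01 X223.45 Y26.06 F2092
G01 X10.34 Y75.77
G01 X101.80 Y150.71
G01 X223.47 Y216.09
G01 X114.90 Y109.55
G00 X219.84 Y39.05
M3 S237
G01 X201.40 Y29.69 F3089
G01 X182.70 Y23.54
G01 X163.74 Y20.62
G01 X144.53 Y20.92
G01 X125.06 Y24.43
G01 X105.33 Y31.17
M5

1 u = 1 mm; y_m = 249.82 − y.

[1] `<polygon>` regular polygon, #ff00ff→engrave S237 F3089: (73.33,94.79) → (81.87,72.99) → (72.49,51.53) → (50.69,42.99) → (29.23,52.37) → (20.69,74.17) → (30.07,95.63) → (51.87,104.17) → (73.33,94.79) (closed)

[2] `<polyline>` open polyline, #008000→score S452 F2092: (19.77,99.10) → (223.45,26.06) → (10.34,75.77) → (101.80,150.71) → (223.47,216.09) → (114.90,109.55)

[3] `<path>` quadratic bezier, #ff00ff→engrave S237 F3089: (219.84,39.05) → (201.40,29.69) → (182.70,23.54) → (163.74,20.62) → (144.53,20.92) → (125.06,24.43) → (105.33,31.17)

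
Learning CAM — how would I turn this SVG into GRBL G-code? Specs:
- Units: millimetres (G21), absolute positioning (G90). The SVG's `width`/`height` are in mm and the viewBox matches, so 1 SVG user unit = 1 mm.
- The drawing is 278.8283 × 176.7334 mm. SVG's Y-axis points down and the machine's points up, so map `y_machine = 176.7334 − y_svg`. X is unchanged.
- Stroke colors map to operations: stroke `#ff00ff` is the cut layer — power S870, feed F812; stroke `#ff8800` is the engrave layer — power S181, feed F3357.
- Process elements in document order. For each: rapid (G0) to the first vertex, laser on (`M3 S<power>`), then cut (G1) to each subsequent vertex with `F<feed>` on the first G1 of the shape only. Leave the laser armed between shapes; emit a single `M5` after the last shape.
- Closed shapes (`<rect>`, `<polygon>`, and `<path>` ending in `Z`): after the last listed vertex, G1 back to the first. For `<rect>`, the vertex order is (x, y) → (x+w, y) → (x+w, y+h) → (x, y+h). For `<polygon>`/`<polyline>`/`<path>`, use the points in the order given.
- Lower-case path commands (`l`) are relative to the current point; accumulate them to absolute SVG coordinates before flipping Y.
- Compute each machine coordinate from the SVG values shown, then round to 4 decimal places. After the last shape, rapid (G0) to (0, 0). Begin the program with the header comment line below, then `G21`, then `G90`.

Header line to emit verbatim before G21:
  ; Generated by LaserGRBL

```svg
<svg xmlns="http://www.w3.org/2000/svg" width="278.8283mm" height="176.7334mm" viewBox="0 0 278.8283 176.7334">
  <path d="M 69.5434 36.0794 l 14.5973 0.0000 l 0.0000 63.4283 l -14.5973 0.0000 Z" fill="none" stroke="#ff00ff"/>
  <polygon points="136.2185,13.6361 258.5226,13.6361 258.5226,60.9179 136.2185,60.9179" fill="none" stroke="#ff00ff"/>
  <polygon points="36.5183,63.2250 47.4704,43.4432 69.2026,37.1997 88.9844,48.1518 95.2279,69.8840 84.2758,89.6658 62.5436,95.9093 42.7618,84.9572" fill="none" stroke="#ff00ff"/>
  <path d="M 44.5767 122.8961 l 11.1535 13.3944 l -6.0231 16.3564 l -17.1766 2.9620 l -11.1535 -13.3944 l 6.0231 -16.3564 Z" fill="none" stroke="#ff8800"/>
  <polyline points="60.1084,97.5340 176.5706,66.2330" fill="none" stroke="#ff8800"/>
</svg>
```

viewBox `0 0 278.8283 176.7334` with mm width/height → 1 unit = 1 mm. Flip: y_m = 176.7334 − y_svg.

**Shape 1** — `<path>` rectangle, stroke `#ff00ff` → cut (S870, F812). Machine vertices: (69.5434,140.6540) → (84.1407,140.6540) → (84.1407,77.2257) → (69.5434,77.2257) → (69.5434,140.6540). Closed: final G1 returns to the first vertex.

**Shape 2** — `<polygon>` rectangle, stroke `#ff00ff` → cut (S870, F812). Machine vertices: (136.2185,163.0973) → (258.5226,163.0973) → (258.5226,115.8155) → (136.2185,115.8155) → (136.2185,163.0973). Closed: final G1 returns to the first vertex.

**Shape 3** — `<polygon>` regular polygon, stroke `#ff00ff` → cut (S870, F812). Machine vertices: (36.5183,113.5084) → (47.4704,133.2902) → (69.2026,139.5337) → (88.9844,128.5816) → (95.2279,106.8494) → (84.2758,87.0676) → (62.5436,80.8241) → (42.7618,91.7762) → (36.5183,113.5084). Closed: final G1 returns to the first vertex.

**Shape 4** — `<path>` regular polygon, stroke `#ff8800` → engrave (S181, F3357). Machine vertices: (44.5767,53.8373) → (55.7302,40.4429) → (49.7071,24.0865) → (32.5305,21.1245) → (21.3770,34.5189) → (27.4001,50.8753) → (44.5767,53.8373). Closed: final G1 returns to the first vertex.

**Shape 5** — `<polyline>` line segment, stroke `#ff8800` → engrave (S181, F3357). Machine vertices: (60.1084,79.1994) → (176.5706,110.5004). Open path.

; Generated by LaserGRBL
G21
G90
G0 X69.5434 Y140.6540
M3 S870
G1 X84.1407 Y140.6540 F812
G1 X84.1407 Y77.2257
G1 X69.5434 Y77.2257
G1 X69.5434 Y140.6540
G0 X136.2185 Y163.0973
M3 S870
G1 X258.5226 Y163.0973 F812
G1 X258.5226 Y115.8155
G1 X136.2185 Y115.8155
G1 X136.2185 Y163.0973
G0 X36.5183 Y113.5084
M3 S870
G1 X47.4704 Y133.2902 F812
G1 X69.2026 Y139.5337
G1 X88.9844 Y128.5816
G1 X95.2279 Y106.8494
G1 X84.2758 Y87.0676
G1 X62.5436 Y80.8241
G1 X42.7618 Y91.7762
G1 X36.5183 Y113.5084
G0 X44.5767 Y53.8373
M3 S181
G1 X55.7302 Y40.4429 F3357
G1 X49.7071 Y24.0865
G1 X32.5305 Y21.1245
G1 X21.3770 Y34.5189
G1 X27.4001 Y50.8753
G1 X44.5767 Y53.8373
G0 X60.1084 Y79.1994
M3 S181
G1 X176.5706 Y110.5004 F3357
M5
G0 X0.0000 Y0.0000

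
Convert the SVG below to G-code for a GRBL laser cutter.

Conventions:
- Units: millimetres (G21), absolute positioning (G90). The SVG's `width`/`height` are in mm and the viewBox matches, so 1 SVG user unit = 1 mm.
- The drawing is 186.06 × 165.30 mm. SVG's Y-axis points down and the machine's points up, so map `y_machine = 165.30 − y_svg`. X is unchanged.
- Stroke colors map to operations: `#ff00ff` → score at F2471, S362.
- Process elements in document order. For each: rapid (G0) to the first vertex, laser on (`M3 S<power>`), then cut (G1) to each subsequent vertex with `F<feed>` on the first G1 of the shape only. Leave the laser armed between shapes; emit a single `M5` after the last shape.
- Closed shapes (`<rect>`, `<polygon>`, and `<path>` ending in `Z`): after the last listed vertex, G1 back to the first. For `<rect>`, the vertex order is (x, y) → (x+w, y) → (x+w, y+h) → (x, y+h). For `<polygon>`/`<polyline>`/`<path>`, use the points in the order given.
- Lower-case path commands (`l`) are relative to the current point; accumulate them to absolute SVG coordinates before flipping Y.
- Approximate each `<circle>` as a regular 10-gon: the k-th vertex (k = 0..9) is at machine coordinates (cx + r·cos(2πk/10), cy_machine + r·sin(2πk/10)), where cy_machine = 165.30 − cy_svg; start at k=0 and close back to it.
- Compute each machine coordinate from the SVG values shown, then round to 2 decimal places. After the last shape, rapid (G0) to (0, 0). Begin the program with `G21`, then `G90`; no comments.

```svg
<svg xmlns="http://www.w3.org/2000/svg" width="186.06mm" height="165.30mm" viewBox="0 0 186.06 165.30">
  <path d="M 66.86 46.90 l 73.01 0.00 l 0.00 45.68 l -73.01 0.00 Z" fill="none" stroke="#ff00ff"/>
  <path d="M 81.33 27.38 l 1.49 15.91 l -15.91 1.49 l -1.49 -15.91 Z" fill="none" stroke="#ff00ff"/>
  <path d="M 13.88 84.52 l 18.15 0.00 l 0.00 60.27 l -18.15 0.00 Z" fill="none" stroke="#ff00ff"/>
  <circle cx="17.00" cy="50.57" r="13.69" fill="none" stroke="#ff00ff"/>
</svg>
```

viewBox `0 0 186.06 165.30` with mm width/height → 1 unit = 1 mm. Flip: y_m = 165.30 − y_svg.

**Shape 1** — `<path>` rectangle, stroke `#ff00ff` → score (S362, F2471). Machine vertices: (66.86,118.40) → (139.87,118.40) → (139.87,72.72) → (66.86,72.72) → (66.86,118.40). Closed: final G1 returns to the first vertex.

**Shape 2** — `<path>` regular polygon, stroke `#ff00ff` → score (S362, F2471). Machine vertices: (81.33,137.92) → (82.82,122.01) → (66.91,120.52) → (65.42,136.43) → (81.33,137.92). Closed: final G1 returns to the first vertex.

**Shape 3** — `<path>` rectangle, stroke `#ff00ff` → score (S362, F2471). Machine vertices: (13.88,80.78) → (32.03,80.78) → (32.03,20.51) → (13.88,20.51) → (13.88,80.78). Closed: final G1 returns to the first vertex.

**Shape 4** — `<circle>` circle, stroke `#ff00ff` → score (S362, F2471). Machine vertices: (30.69,114.73) → (28.08,122.78) → (21.23,127.75) → (12.77,127.75) → (5.92,122.78) → (3.31,114.73) → (5.92,106.68) → (12.77,101.71) → (21.23,101.71) → (28.08,106.68) → (30.69,114.73). Closed: final G1 returns to the first vertex.

G21
G90
G0 X66.86 Y118.40
M3 S362
G1 X139.87 Y118.40 F2471
G1 X139.87 Y72.72
G1 X66.86 Y72.72
G1 X66.86 Y118.40
G0 X81.33 Y137.92
M3 S362
G1 X82.82 Y122.01 F2471
G1 X66.91 Y120.52
G1 X65.42 Y136.43
G1 X81.33 Y137.92
G0 X13.88 Y80.78
M3 S362
G1 X32.03 Y80.78 F2471
G1 X32.03 Y20.51
G1 X13.88 Y20.51
G1 X13.88 Y80.78
G0 X30.69 Y114.73
M3 S362
G1 X28.08 Y122.78 F2471
G1 X21.23 Y127.75
G1 X12.77 Y127.75
G1 X5.92 Y122.78
G1 X3.31 Y114.73
G1 X5.92 Y106.68
G1 X12.77 Y101.71
G1 X21.23 Y101.71
G1 X28.08 Y106.68
G1 X30.69 Y114.73
M5
G0 X0.00 Y0.00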